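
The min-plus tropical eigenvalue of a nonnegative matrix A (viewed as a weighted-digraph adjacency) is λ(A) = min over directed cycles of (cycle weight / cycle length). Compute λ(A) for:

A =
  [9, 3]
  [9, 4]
λ(A) = 4

Enumerate directed cycles and compute their means (weight / length). Sample:
  cycle 0 → 0: weight = 9, length = 1, mean = 9/1 ≈ 9.000
  cycle 1 → 1: weight = 4, length = 1, mean = 4/1 ≈ 4.000
  cycle 0 → 1 → 0: weight = 12, length = 2, mean = 12/2 ≈ 6.000
  cycle 1 → 0 → 1: weight = 12, length = 2, mean = 12/2 ≈ 6.000
Minimum mean = 4.000, attained e.g. along the cycle 1 → 1 with weight 4 and length 1. So λ(A) = 4/1 = 4.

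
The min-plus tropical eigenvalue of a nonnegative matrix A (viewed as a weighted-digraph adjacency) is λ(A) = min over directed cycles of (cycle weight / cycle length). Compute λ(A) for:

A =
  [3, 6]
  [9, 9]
λ(A) = 3

Enumerate directed cycles and compute their means (weight / length). Sample:
  cycle 0 → 0: weight = 3, length = 1, mean = 3/1 ≈ 3.000
  cycle 1 → 1: weight = 9, length = 1, mean = 9/1 ≈ 9.000
  cycle 0 → 1 → 0: weight = 15, length = 2, mean = 15/2 ≈ 7.500
  cycle 1 → 0 → 1: weight = 15, length = 2, mean = 15/2 ≈ 7.500
Minimum mean = 3.000, attained e.g. along the cycle 0 → 0 with weight 3 and length 1. So λ(A) = 3/1 = 3.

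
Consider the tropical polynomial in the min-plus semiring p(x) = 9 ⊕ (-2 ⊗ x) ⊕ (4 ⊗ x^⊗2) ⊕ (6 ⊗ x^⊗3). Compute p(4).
p(4) = 2

A tropical monomial a ⊗ x^⊗i evaluates to a + i · x. Evaluating each term at x = 4:
  Term 0 contributes 9 + 0 · 4 = 9
  Term 1 contributes -2 + 1 · 4 = 2
  Term 2 contributes 4 + 2 · 4 = 12
  Term 3 contributes 6 + 3 · 4 = 18
p(4) = ⊕ of these = min[9, 2, 12, 18] = 2.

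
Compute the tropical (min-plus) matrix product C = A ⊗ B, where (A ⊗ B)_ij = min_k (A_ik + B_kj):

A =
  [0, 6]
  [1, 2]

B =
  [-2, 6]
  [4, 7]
A ⊗ B =
  [-2, 6]
  [-1, 7]

Apply the min-plus product entry-by-entry:
  C[0][0] = min over k of (A[0][0] + B[0][0] = 0 + -2 = -2, A[0][1] + B[1][0] = 6 + 4 = 10) = -2 (attained at k = 0)
  C[0][1] = min over k of (A[0][0] + B[0][1] = 0 + 6 = 6, A[0][1] + B[1][1] = 6 + 7 = 13) = 6 (attained at k = 0)
  C[1][0] = min over k of (A[1][0] + B[0][0] = 1 + -2 = -1, A[1][1] + B[1][0] = 2 + 4 = 6) = -1 (attained at k = 0)
  C[1][1] = min over k of (A[1][0] + B[0][1] = 1 + 6 = 7, A[1][1] + B[1][1] = 2 + 7 = 9) = 7 (attained at k = 0)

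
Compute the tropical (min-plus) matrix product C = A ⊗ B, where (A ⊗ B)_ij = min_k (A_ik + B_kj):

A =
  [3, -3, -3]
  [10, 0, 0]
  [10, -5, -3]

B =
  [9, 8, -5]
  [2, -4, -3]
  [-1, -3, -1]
A ⊗ B =
  [-4, -7, -6]
  [-1, -4, -3]
  [-4, -9, -8]

Apply the min-plus product entry-by-entry:
  C[0][0] = min over k of (A[0][0] + B[0][0] = 3 + 9 = 12, A[0][1] + B[1][0] = -3 + 2 = -1, A[0][2] + B[2][0] = -3 + -1 = -4) = -4 (attained at k = 2)
  C[0][1] = min over k of (A[0][0] + B[0][1] = 3 + 8 = 11, A[0][1] + B[1][1] = -3 + -4 = -7, A[0][2] + B[2][1] = -3 + -3 = -6) = -7 (attained at k = 1)
  C[0][2] = min over k of (A[0][0] + B[0][2] = 3 + -5 = -2, A[0][1] + B[1][2] = -3 + -3 = -6, A[0][2] + B[2][2] = -3 + -1 = -4) = -6 (attained at k = 1)
  C[1][0] = min over k of (A[1][0] + B[0][0] = 10 + 9 = 19, A[1][1] + B[1][0] = 0 + 2 = 2, A[1][2] + B[2][0] = 0 + -1 = -1) = -1 (attained at k = 2)
  C[1][1] = min over k of (A[1][0] + B[0][1] = 10 + 8 = 18, A[1][1] + B[1][1] = 0 + -4 = -4, A[1][2] + B[2][1] = 0 + -3 = -3) = -4 (attained at k = 1)
  C[1][2] = min over k of (A[1][0] + B[0][2] = 10 + -5 = 5, A[1][1] + B[1][2] = 0 + -3 = -3, A[1][2] + B[2][2] = 0 + -1 = -1) = -3 (attained at k = 1)
  C[2][0] = min over k of (A[2][0] + B[0][0] = 10 + 9 = 19, A[2][1] + B[1][0] = -5 + 2 = -3, A[2][2] + B[2][0] = -3 + -1 = -4) = -4 (attained at k = 2)
  C[2][1] = min over k of (A[2][0] + B[0][1] = 10 + 8 = 18, A[2][1] + B[1][1] = -5 + -4 = -9, A[2][2] + B[2][1] = -3 + -3 = -6) = -9 (attained at k = 1)
  C[2][2] = min over k of (A[2][0] + B[0][2] = 10 + -5 = 5, A[2][1] + B[1][2] = -5 + -3 = -8, A[2][2] + B[2][2] = -3 + -1 = -4) = -8 (attained at k = 1)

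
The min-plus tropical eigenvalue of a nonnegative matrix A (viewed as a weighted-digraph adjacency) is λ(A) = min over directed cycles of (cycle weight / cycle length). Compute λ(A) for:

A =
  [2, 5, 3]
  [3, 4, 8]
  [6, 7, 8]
λ(A) = 2

Enumerate directed cycles and compute their means (weight / length). Sample:
  cycle 0 → 0: weight = 2, length = 1, mean = 2/1 ≈ 2.000
  cycle 1 → 1: weight = 4, length = 1, mean = 4/1 ≈ 4.000
  cycle 2 → 2: weight = 8, length = 1, mean = 8/1 ≈ 8.000
  cycle 0 → 1 → 0: weight = 8, length = 2, mean = 8/2 ≈ 4.000
  cycle 0 → 2 → 0: weight = 9, length = 2, mean = 9/2 ≈ 4.500
  cycle 1 → 0 → 1: weight = 8, length = 2, mean = 8/2 ≈ 4.000
Minimum mean = 2.000, attained e.g. along the cycle 0 → 0 with weight 2 and length 1. So λ(A) = 2/1 = 2.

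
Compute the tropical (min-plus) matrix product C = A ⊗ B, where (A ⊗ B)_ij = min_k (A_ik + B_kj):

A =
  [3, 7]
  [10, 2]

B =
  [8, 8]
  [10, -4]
A ⊗ B =
  [11, 3]
  [12, -2]

Apply the min-plus product entry-by-entry:
  C[0][0] = min over k of (A[0][0] + B[0][0] = 3 + 8 = 11, A[0][1] + B[1][0] = 7 + 10 = 17) = 11 (attained at k = 0)
  C[0][1] = min over k of (A[0][0] + B[0][1] = 3 + 8 = 11, A[0][1] + B[1][1] = 7 + -4 = 3) = 3 (attained at k = 1)
  C[1][0] = min over k of (A[1][0] + B[0][0] = 10 + 8 = 18, A[1][1] + B[1][0] = 2 + 10 = 12) = 12 (attained at k = 1)
  C[1][1] = min over k of (A[1][0] + B[0][1] = 10 + 8 = 18, A[1][1] + B[1][1] = 2 + -4 = -2) = -2 (attained at k = 1)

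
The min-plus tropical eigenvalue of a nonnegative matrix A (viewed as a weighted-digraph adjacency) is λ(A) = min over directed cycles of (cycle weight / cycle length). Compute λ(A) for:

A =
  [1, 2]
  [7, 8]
λ(A) = 1

Enumerate directed cycles and compute their means (weight / length). Sample:
  cycle 0 → 0: weight = 1, length = 1, mean = 1/1 ≈ 1.000
  cycle 1 → 1: weight = 8, length = 1, mean = 8/1 ≈ 8.000
  cycle 0 → 1 → 0: weight = 9, length = 2, mean = 9/2 ≈ 4.500
  cycle 1 → 0 → 1: weight = 9, length = 2, mean = 9/2 ≈ 4.500
Minimum mean = 1.000, attained e.g. along the cycle 0 → 0 with weight 1 and length 1. So λ(A) = 1/1 = 1.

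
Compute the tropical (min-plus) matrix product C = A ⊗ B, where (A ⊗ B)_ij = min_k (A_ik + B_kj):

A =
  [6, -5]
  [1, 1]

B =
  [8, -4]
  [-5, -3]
A ⊗ B =
  [-10, -8]
  [-4, -3]

Apply the min-plus product entry-by-entry:
  C[0][0] = min over k of (A[0][0] + B[0][0] = 6 + 8 = 14, A[0][1] + B[1][0] = -5 + -5 = -10) = -10 (attained at k = 1)
  C[0][1] = min over k of (A[0][0] + B[0][1] = 6 + -4 = 2, A[0][1] + B[1][1] = -5 + -3 = -8) = -8 (attained at k = 1)
  C[1][0] = min over k of (A[1][0] + B[0][0] = 1 + 8 = 9, A[1][1] + B[1][0] = 1 + -5 = -4) = -4 (attained at k = 1)
  C[1][1] = min over k of (A[1][0] + B[0][1] = 1 + -4 = -3, A[1][1] + B[1][1] = 1 + -3 = -2) = -3 (attained at k = 0)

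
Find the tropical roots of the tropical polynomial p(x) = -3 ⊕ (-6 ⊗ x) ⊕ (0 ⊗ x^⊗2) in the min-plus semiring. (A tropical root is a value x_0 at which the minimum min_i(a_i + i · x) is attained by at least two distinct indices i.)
Roots: {-6, 3}

Each tropical root is a break point of the lower envelope of the lines y = a_i + i · x (there are 3 lines, with slopes 0, 1, ..., 2). Only the lines that attain the minimum somewhere contribute to roots; other lines are dominated. Here the surviving (envelope) indices are i = 2, i = 1, i = 0.
Intersections between consecutive envelope lines give the roots: for adjacent envelope indices i < j the intersection is x = (a_i − a_j) / (j − i). Reading off the sorted break points: {-6, 3}.
Verification: at each break x_0, at least two indices attain the minimum of min_i(a_i + i · x_0).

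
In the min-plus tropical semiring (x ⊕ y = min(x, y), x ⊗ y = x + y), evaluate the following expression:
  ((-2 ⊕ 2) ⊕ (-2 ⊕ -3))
((-2 ⊕ 2) ⊕ (-2 ⊕ -3)) = -3

Expand innermost to outermost. Recall ⊕ takes the minimum of its arguments and ⊗ takes their sum. Working out the expression ((-2 ⊕ 2) ⊕ (-2 ⊕ -3)) gives -3.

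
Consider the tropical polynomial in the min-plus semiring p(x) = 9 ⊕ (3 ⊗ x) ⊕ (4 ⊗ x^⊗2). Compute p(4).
p(4) = 7

A tropical monomial a ⊗ x^⊗i evaluates to a + i · x. Evaluating each term at x = 4:
  Term 0 contributes 9 + 0 · 4 = 9
  Term 1 contributes 3 + 1 · 4 = 7
  Term 2 contributes 4 + 2 · 4 = 12
p(4) = ⊕ of these = min[9, 7, 12] = 7.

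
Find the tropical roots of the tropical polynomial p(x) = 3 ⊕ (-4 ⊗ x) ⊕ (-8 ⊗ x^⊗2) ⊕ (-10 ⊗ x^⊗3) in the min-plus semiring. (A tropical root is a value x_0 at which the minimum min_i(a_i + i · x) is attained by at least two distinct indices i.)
Roots: {2, 4, 7}

Each tropical root is a break point of the lower envelope of the lines y = a_i + i · x (there are 4 lines, with slopes 0, 1, ..., 3). Only the lines that attain the minimum somewhere contribute to roots; other lines are dominated. Here the surviving (envelope) indices are i = 3, i = 2, i = 1, i = 0.
Intersections between consecutive envelope lines give the roots: for adjacent envelope indices i < j the intersection is x = (a_i − a_j) / (j − i). Reading off the sorted break points: {2, 4, 7}.
Verification: at each break x_0, at least two indices attain the minimum of min_i(a_i + i · x_0).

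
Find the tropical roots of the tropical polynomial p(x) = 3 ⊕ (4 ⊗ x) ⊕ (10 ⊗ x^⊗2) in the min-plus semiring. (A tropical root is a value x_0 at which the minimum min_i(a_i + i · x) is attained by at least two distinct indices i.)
Roots: {-6, -1}

Each tropical root is a break point of the lower envelope of the lines y = a_i + i · x (there are 3 lines, with slopes 0, 1, ..., 2). Only the lines that attain the minimum somewhere contribute to roots; other lines are dominated. Here the surviving (envelope) indices are i = 2, i = 1, i = 0.
Intersections between consecutive envelope lines give the roots: for adjacent envelope indices i < j the intersection is x = (a_i − a_j) / (j − i). Reading off the sorted break points: {-6, -1}.
Verification: at each break x_0, at least two indices attain the minimum of min_i(a_i + i · x_0).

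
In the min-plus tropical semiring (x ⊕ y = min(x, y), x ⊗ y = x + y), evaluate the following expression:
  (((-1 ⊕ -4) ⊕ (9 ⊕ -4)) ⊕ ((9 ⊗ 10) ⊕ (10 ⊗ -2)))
(((-1 ⊕ -4) ⊕ (9 ⊕ -4)) ⊕ ((9 ⊗ 10) ⊕ (10 ⊗ -2))) = -4

Expand innermost to outermost. Recall ⊕ takes the minimum of its arguments and ⊗ takes their sum. Working out the expression (((-1 ⊕ -4) ⊕ (9 ⊕ -4)) ⊕ ((9 ⊗ 10) ⊕ (10 ⊗ -2))) gives -4.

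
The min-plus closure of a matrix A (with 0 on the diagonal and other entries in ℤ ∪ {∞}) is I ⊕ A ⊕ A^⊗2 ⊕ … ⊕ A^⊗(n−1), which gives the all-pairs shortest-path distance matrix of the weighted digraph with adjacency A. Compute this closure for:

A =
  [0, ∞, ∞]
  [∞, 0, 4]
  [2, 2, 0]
Closure =
  [0, ∞, ∞]
  [6, 0, 4]
  [2, 2, 0]

This is the Floyd-Warshall all-pairs shortest-path computation. For each intermediate vertex k = 0, 1, …, 2, update dist[i][j] ← min(dist[i][j], dist[i][k] + dist[k][j]). The final matrix gives, for each (i, j), the minimum total weight of any directed path from i to j (possibly empty when i = j).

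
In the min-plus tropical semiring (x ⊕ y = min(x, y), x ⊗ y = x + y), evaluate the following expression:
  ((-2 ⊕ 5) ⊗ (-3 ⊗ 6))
((-2 ⊕ 5) ⊗ (-3 ⊗ 6)) = 1

Expand innermost to outermost. Recall ⊕ takes the minimum of its arguments and ⊗ takes their sum. Working out the expression ((-2 ⊕ 5) ⊗ (-3 ⊗ 6)) gives 1.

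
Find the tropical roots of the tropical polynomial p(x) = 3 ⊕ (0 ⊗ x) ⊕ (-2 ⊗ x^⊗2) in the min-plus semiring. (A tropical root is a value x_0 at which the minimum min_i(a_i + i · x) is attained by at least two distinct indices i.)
Roots: {2, 3}

Each tropical root is a break point of the lower envelope of the lines y = a_i + i · x (there are 3 lines, with slopes 0, 1, ..., 2). Only the lines that attain the minimum somewhere contribute to roots; other lines are dominated. Here the surviving (envelope) indices are i = 2, i = 1, i = 0.
Intersections between consecutive envelope lines give the roots: for adjacent envelope indices i < j the intersection is x = (a_i − a_j) / (j − i). Reading off the sorted break points: {2, 3}.
Verification: at each break x_0, at least two indices attain the minimum of min_i(a_i + i · x_0).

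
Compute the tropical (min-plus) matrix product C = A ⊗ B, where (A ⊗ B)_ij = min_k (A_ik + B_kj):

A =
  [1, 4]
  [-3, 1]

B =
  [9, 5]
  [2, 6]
A ⊗ B =
  [6, 6]
  [3, 2]

Apply the min-plus product entry-by-entry:
  C[0][0] = min over k of (A[0][0] + B[0][0] = 1 + 9 = 10, A[0][1] + B[1][0] = 4 + 2 = 6) = 6 (attained at k = 1)
  C[0][1] = min over k of (A[0][0] + B[0][1] = 1 + 5 = 6, A[0][1] + B[1][1] = 4 + 6 = 10) = 6 (attained at k = 0)
  C[1][0] = min over k of (A[1][0] + B[0][0] = -3 + 9 = 6, A[1][1] + B[1][0] = 1 + 2 = 3) = 3 (attained at k = 1)
  C[1][1] = min over k of (A[1][0] + B[0][1] = -3 + 5 = 2, A[1][1] + B[1][1] = 1 + 6 = 7) = 2 (attained at k = 0)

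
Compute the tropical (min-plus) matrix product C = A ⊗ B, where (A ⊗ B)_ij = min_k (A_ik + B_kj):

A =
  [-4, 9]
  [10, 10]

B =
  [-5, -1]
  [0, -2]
A ⊗ B =
  [-9, -5]
  [5, 8]

Apply the min-plus product entry-by-entry:
  C[0][0] = min over k of (A[0][0] + B[0][0] = -4 + -5 = -9, A[0][1] + B[1][0] = 9 + 0 = 9) = -9 (attained at k = 0)
  C[0][1] = min over k of (A[0][0] + B[0][1] = -4 + -1 = -5, A[0][1] + B[1][1] = 9 + -2 = 7) = -5 (attained at k = 0)
  C[1][0] = min over k of (A[1][0] + B[0][0] = 10 + -5 = 5, A[1][1] + B[1][0] = 10 + 0 = 10) = 5 (attained at k = 0)
  C[1][1] = min over k of (A[1][0] + B[0][1] = 10 + -1 = 9, A[1][1] + B[1][1] = 10 + -2 = 8) = 8 (attained at k = 1)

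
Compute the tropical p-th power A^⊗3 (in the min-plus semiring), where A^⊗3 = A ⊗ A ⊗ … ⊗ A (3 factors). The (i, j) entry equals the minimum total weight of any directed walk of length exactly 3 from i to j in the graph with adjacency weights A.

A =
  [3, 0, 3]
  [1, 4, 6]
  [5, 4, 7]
A^⊗3 =
  [4, 1, 4]
  [2, 4, 7]
  [6, 5, 8]

Each entry (A^⊗3)_ij equals the minimum over all length-3 walks i = v_0 → v_1 → … → v_3 = j of Σ_t A[v_t][v_{t+1}]. For example, for (i, j) = (0, 2) we minimise over 9 possible intermediate vertex sequences; the minimum is 4, attained along the walk 0 → 1 → 0 → 2.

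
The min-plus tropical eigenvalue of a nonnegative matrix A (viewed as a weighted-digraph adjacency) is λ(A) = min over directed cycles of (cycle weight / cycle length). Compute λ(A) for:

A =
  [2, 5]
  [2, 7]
λ(A) = 2

Enumerate directed cycles and compute their means (weight / length). Sample:
  cycle 0 → 0: weight = 2, length = 1, mean = 2/1 ≈ 2.000
  cycle 1 → 1: weight = 7, length = 1, mean = 7/1 ≈ 7.000
  cycle 0 → 1 → 0: weight = 7, length = 2, mean = 7/2 ≈ 3.500
  cycle 1 → 0 → 1: weight = 7, length = 2, mean = 7/2 ≈ 3.500
Minimum mean = 2.000, attained e.g. along the cycle 0 → 0 with weight 2 and length 1. So λ(A) = 2/1 = 2.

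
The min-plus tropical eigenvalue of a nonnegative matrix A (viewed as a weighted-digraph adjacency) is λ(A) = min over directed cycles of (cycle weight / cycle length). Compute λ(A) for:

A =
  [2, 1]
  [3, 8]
λ(A) = 2

Enumerate directed cycles and compute their means (weight / length). Sample:
  cycle 0 → 0: weight = 2, length = 1, mean = 2/1 ≈ 2.000
  cycle 1 → 1: weight = 8, length = 1, mean = 8/1 ≈ 8.000
  cycle 0 → 1 → 0: weight = 4, length = 2, mean = 4/2 ≈ 2.000
  cycle 1 → 0 → 1: weight = 4, length = 2, mean = 4/2 ≈ 2.000
Minimum mean = 2.000, attained e.g. along the cycle 0 → 0 with weight 2 and length 1. So λ(A) = 2/1 = 2.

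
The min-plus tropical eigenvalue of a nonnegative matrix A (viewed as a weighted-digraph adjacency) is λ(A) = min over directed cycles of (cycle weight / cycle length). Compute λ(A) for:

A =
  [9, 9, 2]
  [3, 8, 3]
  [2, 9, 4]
λ(A) = 2

Enumerate directed cycles and compute their means (weight / length). Sample:
  cycle 0 → 0: weight = 9, length = 1, mean = 9/1 ≈ 9.000
  cycle 1 → 1: weight = 8, length = 1, mean = 8/1 ≈ 8.000
  cycle 2 → 2: weight = 4, length = 1, mean = 4/1 ≈ 4.000
  cycle 0 → 1 → 0: weight = 12, length = 2, mean = 12/2 ≈ 6.000
  cycle 0 → 2 → 0: weight = 4, length = 2, mean = 4/2 ≈ 2.000
  cycle 1 → 0 → 1: weight = 12, length = 2, mean = 12/2 ≈ 6.000
Minimum mean = 2.000, attained e.g. along the cycle 0 → 2 → 0 with weight 4 and length 2. So λ(A) = 4/2 = 2.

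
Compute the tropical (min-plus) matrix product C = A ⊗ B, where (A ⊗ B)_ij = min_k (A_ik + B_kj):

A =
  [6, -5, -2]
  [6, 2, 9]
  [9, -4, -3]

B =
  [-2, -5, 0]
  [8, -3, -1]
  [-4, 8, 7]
A ⊗ B =
  [-6, -8, -6]
  [4, -1, 1]
  [-7, -7, -5]

Apply the min-plus product entry-by-entry:
  C[0][0] = min over k of (A[0][0] + B[0][0] = 6 + -2 = 4, A[0][1] + B[1][0] = -5 + 8 = 3, A[0][2] + B[2][0] = -2 + -4 = -6) = -6 (attained at k = 2)
  C[0][1] = min over k of (A[0][0] + B[0][1] = 6 + -5 = 1, A[0][1] + B[1][1] = -5 + -3 = -8, A[0][2] + B[2][1] = -2 + 8 = 6) = -8 (attained at k = 1)
  C[0][2] = min over k of (A[0][0] + B[0][2] = 6 + 0 = 6, A[0][1] + B[1][2] = -5 + -1 = -6, A[0][2] + B[2][2] = -2 + 7 = 5) = -6 (attained at k = 1)
  C[1][0] = min over k of (A[1][0] + B[0][0] = 6 + -2 = 4, A[1][1] + B[1][0] = 2 + 8 = 10, A[1][2] + B[2][0] = 9 + -4 = 5) = 4 (attained at k = 0)
  C[1][1] = min over k of (A[1][0] + B[0][1] = 6 + -5 = 1, A[1][1] + B[1][1] = 2 + -3 = -1, A[1][2] + B[2][1] = 9 + 8 = 17) = -1 (attained at k = 1)
  C[1][2] = min over k of (A[1][0] + B[0][2] = 6 + 0 = 6, A[1][1] + B[1][2] = 2 + -1 = 1, A[1][2] + B[2][2] = 9 + 7 = 16) = 1 (attained at k = 1)
  C[2][0] = min over k of (A[2][0] + B[0][0] = 9 + -2 = 7, A[2][1] + B[1][0] = -4 + 8 = 4, A[2][2] + B[2][0] = -3 + -4 = -7) = -7 (attained at k = 2)
  C[2][1] = min over k of (A[2][0] + B[0][1] = 9 + -5 = 4, A[2][1] + B[1][1] = -4 + -3 = -7, A[2][2] + B[2][1] = -3 + 8 = 5) = -7 (attained at k = 1)
  C[2][2] = min over k of (A[2][0] + B[0][2] = 9 + 0 = 9, A[2][1] + B[1][2] = -4 + -1 = -5, A[2][2] + B[2][2] = -3 + 7 = 4) = -5 (attained at k = 1)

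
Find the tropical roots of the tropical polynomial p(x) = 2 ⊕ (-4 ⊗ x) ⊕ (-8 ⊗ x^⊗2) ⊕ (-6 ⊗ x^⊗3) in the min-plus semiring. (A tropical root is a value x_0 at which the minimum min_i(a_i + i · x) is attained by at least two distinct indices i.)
Roots: {-2, 4, 6}

Each tropical root is a break point of the lower envelope of the lines y = a_i + i · x (there are 4 lines, with slopes 0, 1, ..., 3). Only the lines that attain the minimum somewhere contribute to roots; other lines are dominated. Here the surviving (envelope) indices are i = 3, i = 2, i = 1, i = 0.
Intersections between consecutive envelope lines give the roots: for adjacent envelope indices i < j the intersection is x = (a_i − a_j) / (j − i). Reading off the sorted break points: {-2, 4, 6}.
Verification: at each break x_0, at least two indices attain the minimum of min_i(a_i + i · x_0).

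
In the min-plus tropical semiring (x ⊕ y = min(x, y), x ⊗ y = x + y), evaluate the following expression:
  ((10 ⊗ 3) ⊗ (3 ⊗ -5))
((10 ⊗ 3) ⊗ (3 ⊗ -5)) = 11

Expand innermost to outermost. Recall ⊕ takes the minimum of its arguments and ⊗ takes their sum. Working out the expression ((10 ⊗ 3) ⊗ (3 ⊗ -5)) gives 11.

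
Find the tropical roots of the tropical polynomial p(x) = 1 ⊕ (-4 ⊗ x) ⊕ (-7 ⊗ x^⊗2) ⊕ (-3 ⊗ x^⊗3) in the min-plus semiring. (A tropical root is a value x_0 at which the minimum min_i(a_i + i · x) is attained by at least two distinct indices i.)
Roots: {-4, 3, 5}

Each tropical root is a break point of the lower envelope of the lines y = a_i + i · x (there are 4 lines, with slopes 0, 1, ..., 3). Only the lines that attain the minimum somewhere contribute to roots; other lines are dominated. Here the surviving (envelope) indices are i = 3, i = 2, i = 1, i = 0.
Intersections between consecutive envelope lines give the roots: for adjacent envelope indices i < j the intersection is x = (a_i − a_j) / (j − i). Reading off the sorted break points: {-4, 3, 5}.
Verification: at each break x_0, at least two indices attain the minimum of min_i(a_i + i · x_0).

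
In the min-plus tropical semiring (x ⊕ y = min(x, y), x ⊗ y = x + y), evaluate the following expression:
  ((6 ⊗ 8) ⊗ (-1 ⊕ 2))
((6 ⊗ 8) ⊗ (-1 ⊕ 2)) = 13

Expand innermost to outermost. Recall ⊕ takes the minimum of its arguments and ⊗ takes their sum. Working out the expression ((6 ⊗ 8) ⊗ (-1 ⊕ 2)) gives 13.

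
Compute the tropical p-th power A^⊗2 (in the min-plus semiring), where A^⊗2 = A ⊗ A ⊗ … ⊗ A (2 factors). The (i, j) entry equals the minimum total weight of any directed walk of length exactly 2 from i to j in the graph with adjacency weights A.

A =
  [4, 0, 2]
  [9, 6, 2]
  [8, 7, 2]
A^⊗2 =
  [8, 4, 2]
  [10, 9, 4]
  [10, 8, 4]

Each entry (A^⊗2)_ij equals the minimum over all length-2 walks i = v_0 → v_1 → … → v_2 = j of Σ_t A[v_t][v_{t+1}]. For example, for (i, j) = (0, 2) we minimise over 3 possible intermediate vertex sequences; the minimum is 2, attained along the walk 0 → 1 → 2.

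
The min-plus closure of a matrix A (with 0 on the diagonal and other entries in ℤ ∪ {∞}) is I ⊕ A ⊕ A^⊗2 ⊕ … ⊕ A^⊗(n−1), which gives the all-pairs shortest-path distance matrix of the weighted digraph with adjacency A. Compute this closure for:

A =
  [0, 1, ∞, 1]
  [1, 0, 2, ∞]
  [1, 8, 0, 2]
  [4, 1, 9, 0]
Closure =
  [0, 1, 3, 1]
  [1, 0, 2, 2]
  [1, 2, 0, 2]
  [2, 1, 3, 0]

This is the Floyd-Warshall all-pairs shortest-path computation. For each intermediate vertex k = 0, 1, …, 3, update dist[i][j] ← min(dist[i][j], dist[i][k] + dist[k][j]). The final matrix gives, for each (i, j), the minimum total weight of any directed path from i to j (possibly empty when i = j).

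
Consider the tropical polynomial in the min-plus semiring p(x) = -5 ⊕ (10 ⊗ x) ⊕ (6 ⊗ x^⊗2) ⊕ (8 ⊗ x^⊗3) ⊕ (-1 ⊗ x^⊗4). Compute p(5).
p(5) = -5

A tropical monomial a ⊗ x^⊗i evaluates to a + i · x. Evaluating each term at x = 5:
  Term 0 contributes -5 + 0 · 5 = -5
  Term 1 contributes 10 + 1 · 5 = 15
  Term 2 contributes 6 + 2 · 5 = 16
  Term 3 contributes 8 + 3 · 5 = 23
  Term 4 contributes -1 + 4 · 5 = 19
p(5) = ⊕ of these = min[-5, 15, 16, 23, 19] = -5.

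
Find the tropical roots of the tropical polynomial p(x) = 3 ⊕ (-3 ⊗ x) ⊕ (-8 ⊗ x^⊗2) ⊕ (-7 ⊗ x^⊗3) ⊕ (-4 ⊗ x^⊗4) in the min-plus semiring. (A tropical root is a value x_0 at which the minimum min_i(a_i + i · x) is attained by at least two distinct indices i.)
Roots: {-3, -1, 5, 6}

Each tropical root is a break point of the lower envelope of the lines y = a_i + i · x (there are 5 lines, with slopes 0, 1, ..., 4). Only the lines that attain the minimum somewhere contribute to roots; other lines are dominated. Here the surviving (envelope) indices are i = 4, i = 3, i = 2, i = 1, i = 0.
Intersections between consecutive envelope lines give the roots: for adjacent envelope indices i < j the intersection is x = (a_i − a_j) / (j − i). Reading off the sorted break points: {-3, -1, 5, 6}.
Verification: at each break x_0, at least two indices attain the minimum of min_i(a_i + i · x_0).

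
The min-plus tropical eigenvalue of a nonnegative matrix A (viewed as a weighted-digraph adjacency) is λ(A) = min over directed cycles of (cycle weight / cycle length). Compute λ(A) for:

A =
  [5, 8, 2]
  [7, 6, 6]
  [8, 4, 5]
λ(A) = 13/3

Enumerate directed cycles and compute their means (weight / length). Sample:
  cycle 0 → 0: weight = 5, length = 1, mean = 5/1 ≈ 5.000
  cycle 1 → 1: weight = 6, length = 1, mean = 6/1 ≈ 6.000
  cycle 2 → 2: weight = 5, length = 1, mean = 5/1 ≈ 5.000
  cycle 0 → 1 → 0: weight = 15, length = 2, mean = 15/2 ≈ 7.500
  cycle 0 → 2 → 0: weight = 10, length = 2, mean = 10/2 ≈ 5.000
  cycle 1 → 0 → 1: weight = 15, length = 2, mean = 15/2 ≈ 7.500
Minimum mean = 4.333, attained e.g. along the cycle 0 → 2 → 1 → 0 with weight 13 and length 3. So λ(A) = 13/3 = 13/3.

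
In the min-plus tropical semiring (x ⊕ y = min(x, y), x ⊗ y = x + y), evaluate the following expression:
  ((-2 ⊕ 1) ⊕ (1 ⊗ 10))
((-2 ⊕ 1) ⊕ (1 ⊗ 10)) = -2

Expand innermost to outermost. Recall ⊕ takes the minimum of its arguments and ⊗ takes their sum. Working out the expression ((-2 ⊕ 1) ⊕ (1 ⊗ 10)) gives -2.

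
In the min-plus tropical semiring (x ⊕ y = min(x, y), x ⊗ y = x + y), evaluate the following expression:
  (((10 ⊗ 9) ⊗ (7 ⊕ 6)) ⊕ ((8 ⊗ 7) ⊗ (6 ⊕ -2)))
(((10 ⊗ 9) ⊗ (7 ⊕ 6)) ⊕ ((8 ⊗ 7) ⊗ (6 ⊕ -2))) = 13

Expand innermost to outermost. Recall ⊕ takes the minimum of its arguments and ⊗ takes their sum. Working out the expression (((10 ⊗ 9) ⊗ (7 ⊕ 6)) ⊕ ((8 ⊗ 7) ⊗ (6 ⊕ -2))) gives 13.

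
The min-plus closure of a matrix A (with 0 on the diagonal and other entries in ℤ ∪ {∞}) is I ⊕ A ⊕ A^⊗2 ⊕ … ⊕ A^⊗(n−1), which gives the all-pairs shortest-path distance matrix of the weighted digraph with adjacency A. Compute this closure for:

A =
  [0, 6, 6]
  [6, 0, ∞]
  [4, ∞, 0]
Closure =
  [0, 6, 6]
  [6, 0, 12]
  [4, 10, 0]

This is the Floyd-Warshall all-pairs shortest-path computation. For each intermediate vertex k = 0, 1, …, 2, update dist[i][j] ← min(dist[i][j], dist[i][k] + dist[k][j]). The final matrix gives, for each (i, j), the minimum total weight of any directed path from i to j (possibly empty when i = j).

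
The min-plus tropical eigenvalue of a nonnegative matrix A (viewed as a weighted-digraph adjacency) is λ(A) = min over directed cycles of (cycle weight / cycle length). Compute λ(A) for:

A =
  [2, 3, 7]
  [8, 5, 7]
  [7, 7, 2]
λ(A) = 2

Enumerate directed cycles and compute their means (weight / length). Sample:
  cycle 0 → 0: weight = 2, length = 1, mean = 2/1 ≈ 2.000
  cycle 1 → 1: weight = 5, length = 1, mean = 5/1 ≈ 5.000
  cycle 2 → 2: weight = 2, length = 1, mean = 2/1 ≈ 2.000
  cycle 0 → 1 → 0: weight = 11, length = 2, mean = 11/2 ≈ 5.500
  cycle 0 → 2 → 0: weight = 14, length = 2, mean = 14/2 ≈ 7.000
  cycle 1 → 0 → 1: weight = 11, length = 2, mean = 11/2 ≈ 5.500
Minimum mean = 2.000, attained e.g. along the cycle 0 → 0 with weight 2 and length 1. So λ(A) = 2/1 = 2.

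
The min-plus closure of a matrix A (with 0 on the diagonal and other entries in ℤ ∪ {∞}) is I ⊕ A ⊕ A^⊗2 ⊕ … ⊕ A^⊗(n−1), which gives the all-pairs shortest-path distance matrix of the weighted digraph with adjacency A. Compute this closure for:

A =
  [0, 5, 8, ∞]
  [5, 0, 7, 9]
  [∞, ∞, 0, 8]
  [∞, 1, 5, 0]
Closure =
  [0, 5, 8, 14]
  [5, 0, 7, 9]
  [14, 9, 0, 8]
  [6, 1, 5, 0]

This is the Floyd-Warshall all-pairs shortest-path computation. For each intermediate vertex k = 0, 1, …, 3, update dist[i][j] ← min(dist[i][j], dist[i][k] + dist[k][j]). The final matrix gives, for each (i, j), the minimum total weight of any directed path from i to j (possibly empty when i = j).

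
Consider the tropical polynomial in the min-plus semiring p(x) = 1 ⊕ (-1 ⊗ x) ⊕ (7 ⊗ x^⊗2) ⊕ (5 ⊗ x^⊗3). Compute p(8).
p(8) = 1

A tropical monomial a ⊗ x^⊗i evaluates to a + i · x. Evaluating each term at x = 8:
  Term 0 contributes 1 + 0 · 8 = 1
  Term 1 contributes -1 + 1 · 8 = 7
  Term 2 contributes 7 + 2 · 8 = 23
  Term 3 contributes 5 + 3 · 8 = 29
p(8) = ⊕ of these = min[1, 7, 23, 29] = 1.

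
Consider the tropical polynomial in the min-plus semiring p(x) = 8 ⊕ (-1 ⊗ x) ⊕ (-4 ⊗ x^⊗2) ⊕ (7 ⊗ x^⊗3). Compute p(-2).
p(-2) = -8

A tropical monomial a ⊗ x^⊗i evaluates to a + i · x. Evaluating each term at x = -2:
  Term 0 contributes 8 + 0 · -2 = 8
  Term 1 contributes -1 + 1 · -2 = -3
  Term 2 contributes -4 + 2 · -2 = -8
  Term 3 contributes 7 + 3 · -2 = 1
p(-2) = ⊕ of these = min[8, -3, -8, 1] = -8.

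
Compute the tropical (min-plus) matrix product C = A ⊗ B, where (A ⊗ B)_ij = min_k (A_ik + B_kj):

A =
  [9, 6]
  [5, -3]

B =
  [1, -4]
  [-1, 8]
A ⊗ B =
  [5, 5]
  [-4, 1]

Apply the min-plus product entry-by-entry:
  C[0][0] = min over k of (A[0][0] + B[0][0] = 9 + 1 = 10, A[0][1] + B[1][0] = 6 + -1 = 5) = 5 (attained at k = 1)
  C[0][1] = min over k of (A[0][0] + B[0][1] = 9 + -4 = 5, A[0][1] + B[1][1] = 6 + 8 = 14) = 5 (attained at k = 0)
  C[1][0] = min over k of (A[1][0] + B[0][0] = 5 + 1 = 6, A[1][1] + B[1][0] = -3 + -1 = -4) = -4 (attained at k = 1)
  C[1][1] = min over k of (A[1][0] + B[0][1] = 5 + -4 = 1, A[1][1] + B[1][1] = -3 + 8 = 5) = 1 (attained at k = 0)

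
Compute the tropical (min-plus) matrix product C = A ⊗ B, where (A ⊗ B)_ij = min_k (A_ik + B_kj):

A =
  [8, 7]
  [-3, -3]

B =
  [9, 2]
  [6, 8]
A ⊗ B =
  [13, 10]
  [3, -1]

Apply the min-plus product entry-by-entry:
  C[0][0] = min over k of (A[0][0] + B[0][0] = 8 + 9 = 17, A[0][1] + B[1][0] = 7 + 6 = 13) = 13 (attained at k = 1)
  C[0][1] = min over k of (A[0][0] + B[0][1] = 8 + 2 = 10, A[0][1] + B[1][1] = 7 + 8 = 15) = 10 (attained at k = 0)
  C[1][0] = min over k of (A[1][0] + B[0][0] = -3 + 9 = 6, A[1][1] + B[1][0] = -3 + 6 = 3) = 3 (attained at k = 1)
  C[1][1] = min over k of (A[1][0] + B[0][1] = -3 + 2 = -1, A[1][1] + B[1][1] = -3 + 8 = 5) = -1 (attained at k = 0)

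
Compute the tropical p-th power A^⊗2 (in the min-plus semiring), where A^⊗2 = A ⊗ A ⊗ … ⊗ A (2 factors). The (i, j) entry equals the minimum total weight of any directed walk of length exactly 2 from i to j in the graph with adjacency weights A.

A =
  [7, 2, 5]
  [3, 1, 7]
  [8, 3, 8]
A^⊗2 =
  [5, 3, 9]
  [4, 2, 8]
  [6, 4, 10]

Each entry (A^⊗2)_ij equals the minimum over all length-2 walks i = v_0 → v_1 → … → v_2 = j of Σ_t A[v_t][v_{t+1}]. For example, for (i, j) = (0, 2) we minimise over 3 possible intermediate vertex sequences; the minimum is 9, attained along the walk 0 → 1 → 2.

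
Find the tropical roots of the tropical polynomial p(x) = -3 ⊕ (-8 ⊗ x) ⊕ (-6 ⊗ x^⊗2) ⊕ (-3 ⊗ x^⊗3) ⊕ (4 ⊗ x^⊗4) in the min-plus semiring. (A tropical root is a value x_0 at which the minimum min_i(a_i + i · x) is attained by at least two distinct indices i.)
Roots: {-7, -3, -2, 5}

Each tropical root is a break point of the lower envelope of the lines y = a_i + i · x (there are 5 lines, with slopes 0, 1, ..., 4). Only the lines that attain the minimum somewhere contribute to roots; other lines are dominated. Here the surviving (envelope) indices are i = 4, i = 3, i = 2, i = 1, i = 0.
Intersections between consecutive envelope lines give the roots: for adjacent envelope indices i < j the intersection is x = (a_i − a_j) / (j − i). Reading off the sorted break points: {-7, -3, -2, 5}.
Verification: at each break x_0, at least two indices attain the minimum of min_i(a_i + i · x_0).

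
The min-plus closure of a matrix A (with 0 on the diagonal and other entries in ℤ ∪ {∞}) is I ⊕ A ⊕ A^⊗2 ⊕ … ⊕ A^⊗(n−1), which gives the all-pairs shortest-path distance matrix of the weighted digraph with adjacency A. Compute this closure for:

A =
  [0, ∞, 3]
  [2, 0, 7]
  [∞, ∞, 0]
Closure =
  [0, ∞, 3]
  [2, 0, 5]
  [∞, ∞, 0]

This is the Floyd-Warshall all-pairs shortest-path computation. For each intermediate vertex k = 0, 1, …, 2, update dist[i][j] ← min(dist[i][j], dist[i][k] + dist[k][j]). The final matrix gives, for each (i, j), the minimum total weight of any directed path from i to j (possibly empty when i = j).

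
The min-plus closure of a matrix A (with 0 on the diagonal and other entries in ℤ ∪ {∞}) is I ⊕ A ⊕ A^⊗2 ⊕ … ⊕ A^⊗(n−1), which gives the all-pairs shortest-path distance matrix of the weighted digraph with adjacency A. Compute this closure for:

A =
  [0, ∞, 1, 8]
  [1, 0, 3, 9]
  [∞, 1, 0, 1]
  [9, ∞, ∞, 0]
Closure =
  [0, 2, 1, 2]
  [1, 0, 2, 3]
  [2, 1, 0, 1]
  [9, 11, 10, 0]

This is the Floyd-Warshall all-pairs shortest-path computation. For each intermediate vertex k = 0, 1, …, 3, update dist[i][j] ← min(dist[i][j], dist[i][k] + dist[k][j]). The final matrix gives, for each (i, j), the minimum total weight of any directed path from i to j (possibly empty when i = j).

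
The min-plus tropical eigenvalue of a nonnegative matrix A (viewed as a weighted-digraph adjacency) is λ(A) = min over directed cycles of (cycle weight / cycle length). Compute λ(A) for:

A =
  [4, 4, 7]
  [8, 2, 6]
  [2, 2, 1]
λ(A) = 1

Enumerate directed cycles and compute their means (weight / length). Sample:
  cycle 0 → 0: weight = 4, length = 1, mean = 4/1 ≈ 4.000
  cycle 1 → 1: weight = 2, length = 1, mean = 2/1 ≈ 2.000
  cycle 2 → 2: weight = 1, length = 1, mean = 1/1 ≈ 1.000
  cycle 0 → 1 → 0: weight = 12, length = 2, mean = 12/2 ≈ 6.000
  cycle 0 → 2 → 0: weight = 9, length = 2, mean = 9/2 ≈ 4.500
  cycle 1 → 0 → 1: weight = 12, length = 2, mean = 12/2 ≈ 6.000
Minimum mean = 1.000, attained e.g. along the cycle 2 → 2 with weight 1 and length 1. So λ(A) = 1/1 = 1.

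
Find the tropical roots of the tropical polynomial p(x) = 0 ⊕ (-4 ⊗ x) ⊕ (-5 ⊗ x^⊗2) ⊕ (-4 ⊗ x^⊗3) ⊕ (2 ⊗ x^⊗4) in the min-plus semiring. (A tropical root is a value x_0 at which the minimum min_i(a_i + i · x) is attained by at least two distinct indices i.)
Roots: {-6, -1, 1, 4}

Each tropical root is a break point of the lower envelope of the lines y = a_i + i · x (there are 5 lines, with slopes 0, 1, ..., 4). Only the lines that attain the minimum somewhere contribute to roots; other lines are dominated. Here the surviving (envelope) indices are i = 4, i = 3, i = 2, i = 1, i = 0.
Intersections between consecutive envelope lines give the roots: for adjacent envelope indices i < j the intersection is x = (a_i − a_j) / (j − i). Reading off the sorted break points: {-6, -1, 1, 4}.
Verification: at each break x_0, at least two indices attain the minimum of min_i(a_i + i · x_0).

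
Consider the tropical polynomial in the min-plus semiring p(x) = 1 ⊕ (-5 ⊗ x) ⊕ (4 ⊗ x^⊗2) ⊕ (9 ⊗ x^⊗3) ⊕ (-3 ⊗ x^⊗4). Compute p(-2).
p(-2) = -11

A tropical monomial a ⊗ x^⊗i evaluates to a + i · x. Evaluating each term at x = -2:
  Term 0 contributes 1 + 0 · -2 = 1
  Term 1 contributes -5 + 1 · -2 = -7
  Term 2 contributes 4 + 2 · -2 = 0
  Term 3 contributes 9 + 3 · -2 = 3
  Term 4 contributes -3 + 4 · -2 = -11
p(-2) = ⊕ of these = min[1, -7, 0, 3, -11] = -11.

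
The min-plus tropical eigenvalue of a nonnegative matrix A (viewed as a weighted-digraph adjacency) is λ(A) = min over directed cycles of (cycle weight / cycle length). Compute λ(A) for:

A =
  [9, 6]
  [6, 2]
λ(A) = 2

Enumerate directed cycles and compute their means (weight / length). Sample:
  cycle 0 → 0: weight = 9, length = 1, mean = 9/1 ≈ 9.000
  cycle 1 → 1: weight = 2, length = 1, mean = 2/1 ≈ 2.000
  cycle 0 → 1 → 0: weight = 12, length = 2, mean = 12/2 ≈ 6.000
  cycle 1 → 0 → 1: weight = 12, length = 2, mean = 12/2 ≈ 6.000
Minimum mean = 2.000, attained e.g. along the cycle 1 → 1 with weight 2 and length 1. So λ(A) = 2/1 = 2.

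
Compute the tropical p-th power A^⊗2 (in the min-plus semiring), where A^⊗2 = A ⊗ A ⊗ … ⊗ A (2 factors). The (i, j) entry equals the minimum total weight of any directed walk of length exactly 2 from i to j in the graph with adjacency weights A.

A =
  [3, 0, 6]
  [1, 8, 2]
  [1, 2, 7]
A^⊗2 =
  [1, 3, 2]
  [3, 1, 7]
  [3, 1, 4]

Each entry (A^⊗2)_ij equals the minimum over all length-2 walks i = v_0 → v_1 → … → v_2 = j of Σ_t A[v_t][v_{t+1}]. For example, for (i, j) = (0, 2) we minimise over 3 possible intermediate vertex sequences; the minimum is 2, attained along the walk 0 → 1 → 2.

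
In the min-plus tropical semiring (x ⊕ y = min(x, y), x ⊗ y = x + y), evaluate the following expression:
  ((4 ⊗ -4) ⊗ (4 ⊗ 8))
((4 ⊗ -4) ⊗ (4 ⊗ 8)) = 12

Expand innermost to outermost. Recall ⊕ takes the minimum of its arguments and ⊗ takes their sum. Working out the expression ((4 ⊗ -4) ⊗ (4 ⊗ 8)) gives 12.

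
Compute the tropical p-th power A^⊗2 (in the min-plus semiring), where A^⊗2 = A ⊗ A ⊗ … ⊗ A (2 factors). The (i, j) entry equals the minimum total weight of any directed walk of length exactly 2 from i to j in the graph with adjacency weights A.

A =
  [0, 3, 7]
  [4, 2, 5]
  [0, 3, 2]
A^⊗2 =
  [0, 3, 7]
  [4, 4, 7]
  [0, 3, 4]

Each entry (A^⊗2)_ij equals the minimum over all length-2 walks i = v_0 → v_1 → … → v_2 = j of Σ_t A[v_t][v_{t+1}]. For example, for (i, j) = (0, 2) we minimise over 3 possible intermediate vertex sequences; the minimum is 7, attained along the walk 0 → 0 → 2.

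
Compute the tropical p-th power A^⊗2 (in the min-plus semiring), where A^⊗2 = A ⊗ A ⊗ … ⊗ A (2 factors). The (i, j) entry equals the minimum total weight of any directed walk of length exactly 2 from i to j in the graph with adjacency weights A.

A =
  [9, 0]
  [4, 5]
A^⊗2 =
  [4, 5]
  [9, 4]

Each entry (A^⊗2)_ij equals the minimum over all length-2 walks i = v_0 → v_1 → … → v_2 = j of Σ_t A[v_t][v_{t+1}]. For example, for (i, j) = (0, 1) we minimise over 2 possible intermediate vertex sequences; the minimum is 5, attained along the walk 0 → 1 → 1.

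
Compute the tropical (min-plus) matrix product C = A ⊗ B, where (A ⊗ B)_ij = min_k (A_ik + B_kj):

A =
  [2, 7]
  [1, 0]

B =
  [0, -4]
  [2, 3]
A ⊗ B =
  [2, -2]
  [1, -3]

Apply the min-plus product entry-by-entry:
  C[0][0] = min over k of (A[0][0] + B[0][0] = 2 + 0 = 2, A[0][1] + B[1][0] = 7 + 2 = 9) = 2 (attained at k = 0)
  C[0][1] = min over k of (A[0][0] + B[0][1] = 2 + -4 = -2, A[0][1] + B[1][1] = 7 + 3 = 10) = -2 (attained at k = 0)
  C[1][0] = min over k of (A[1][0] + B[0][0] = 1 + 0 = 1, A[1][1] + B[1][0] = 0 + 2 = 2) = 1 (attained at k = 0)
  C[1][1] = min over k of (A[1][0] + B[0][1] = 1 + -4 = -3, A[1][1] + B[1][1] = 0 + 3 = 3) = -3 (attained at k = 0)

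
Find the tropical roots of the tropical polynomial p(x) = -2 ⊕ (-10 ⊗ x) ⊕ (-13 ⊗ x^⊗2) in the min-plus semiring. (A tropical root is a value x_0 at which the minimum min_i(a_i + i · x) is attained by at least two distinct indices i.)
Roots: {3, 8}

Each tropical root is a break point of the lower envelope of the lines y = a_i + i · x (there are 3 lines, with slopes 0, 1, ..., 2). Only the lines that attain the minimum somewhere contribute to roots; other lines are dominated. Here the surviving (envelope) indices are i = 2, i = 1, i = 0.
Intersections between consecutive envelope lines give the roots: for adjacent envelope indices i < j the intersection is x = (a_i − a_j) / (j − i). Reading off the sorted break points: {3, 8}.
Verification: at each break x_0, at least two indices attain the minimum of min_i(a_i + i · x_0).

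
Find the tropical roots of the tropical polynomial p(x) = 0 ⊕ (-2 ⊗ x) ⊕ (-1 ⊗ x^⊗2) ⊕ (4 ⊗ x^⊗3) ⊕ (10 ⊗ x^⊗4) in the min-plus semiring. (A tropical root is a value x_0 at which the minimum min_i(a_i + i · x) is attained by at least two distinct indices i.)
Roots: {-6, -5, -1, 2}

Each tropical root is a break point of the lower envelope of the lines y = a_i + i · x (there are 5 lines, with slopes 0, 1, ..., 4). Only the lines that attain the minimum somewhere contribute to roots; other lines are dominated. Here the surviving (envelope) indices are i = 4, i = 3, i = 2, i = 1, i = 0.
Intersections between consecutive envelope lines give the roots: for adjacent envelope indices i < j the intersection is x = (a_i − a_j) / (j − i). Reading off the sorted break points: {-6, -5, -1, 2}.
Verification: at each break x_0, at least two indices attain the minimum of min_i(a_i + i · x_0).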